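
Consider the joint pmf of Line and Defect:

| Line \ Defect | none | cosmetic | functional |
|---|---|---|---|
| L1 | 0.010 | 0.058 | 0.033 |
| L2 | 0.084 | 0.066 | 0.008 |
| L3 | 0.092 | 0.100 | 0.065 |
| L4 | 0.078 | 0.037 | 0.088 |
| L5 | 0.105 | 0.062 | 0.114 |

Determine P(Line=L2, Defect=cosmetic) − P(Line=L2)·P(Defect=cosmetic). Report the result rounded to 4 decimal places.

0.0150

P(Line=L2) = 0.084 + 0.066 + 0.008 = 0.158.
P(Defect=cosmetic) = 0.058 + 0.066 + 0.100 + 0.037 + 0.062 = 0.323.
P(Line=L2, Defect=cosmetic) − P(Line=L2)P(Defect=cosmetic) = 0.066 − 0.158×0.323 = 0.0150.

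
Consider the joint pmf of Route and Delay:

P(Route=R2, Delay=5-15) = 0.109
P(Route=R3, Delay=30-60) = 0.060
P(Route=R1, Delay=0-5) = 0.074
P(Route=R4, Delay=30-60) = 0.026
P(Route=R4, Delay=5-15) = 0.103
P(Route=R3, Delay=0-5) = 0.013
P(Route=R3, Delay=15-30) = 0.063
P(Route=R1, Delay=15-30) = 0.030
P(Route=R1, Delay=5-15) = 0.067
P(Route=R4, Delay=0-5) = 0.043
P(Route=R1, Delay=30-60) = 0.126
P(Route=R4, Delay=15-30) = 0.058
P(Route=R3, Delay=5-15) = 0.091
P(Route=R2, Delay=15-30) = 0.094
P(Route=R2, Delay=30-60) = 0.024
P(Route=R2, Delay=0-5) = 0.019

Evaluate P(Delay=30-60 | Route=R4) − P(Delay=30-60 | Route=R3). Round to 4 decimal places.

P(Route=R4) = 0.043 + 0.103 + 0.058 + 0.026 = 0.230; P(Delay=30-60 | Route=R4) = 0.026/0.230 = 0.11304.
P(Route=R3) = 0.013 + 0.091 + 0.063 + 0.060 = 0.227; P(Delay=30-60 | Route=R3) = 0.060/0.227 = 0.26432.
Difference = -0.1513.

-0.1513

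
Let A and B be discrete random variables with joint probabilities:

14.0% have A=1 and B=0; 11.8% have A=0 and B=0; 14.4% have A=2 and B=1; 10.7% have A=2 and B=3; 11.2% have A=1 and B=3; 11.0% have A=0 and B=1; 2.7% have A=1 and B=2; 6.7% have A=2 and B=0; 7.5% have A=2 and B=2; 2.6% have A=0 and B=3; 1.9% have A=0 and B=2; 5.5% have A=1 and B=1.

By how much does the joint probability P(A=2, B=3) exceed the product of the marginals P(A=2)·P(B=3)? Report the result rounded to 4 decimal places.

P(A=2) = 0.067 + 0.144 + 0.075 + 0.107 = 0.393.
P(B=3) = 0.026 + 0.112 + 0.107 = 0.245.
P(A=2, B=3) − P(A=2)P(B=3) = 0.107 − 0.393×0.245 = 0.0107.

0.0107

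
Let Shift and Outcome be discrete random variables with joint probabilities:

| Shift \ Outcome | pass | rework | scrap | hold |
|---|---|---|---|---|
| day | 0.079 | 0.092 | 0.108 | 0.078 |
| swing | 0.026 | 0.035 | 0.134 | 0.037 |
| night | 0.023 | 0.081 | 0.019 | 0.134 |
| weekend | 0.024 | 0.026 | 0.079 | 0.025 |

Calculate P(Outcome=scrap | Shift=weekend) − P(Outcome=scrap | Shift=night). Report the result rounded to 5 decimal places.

P(Shift=weekend) = 0.024 + 0.026 + 0.079 + 0.025 = 0.154; P(Outcome=scrap | Shift=weekend) = 0.079/0.154 = 0.512987.
P(Shift=night) = 0.023 + 0.081 + 0.019 + 0.134 = 0.257; P(Outcome=scrap | Shift=night) = 0.019/0.257 = 0.073930.
Difference = 0.43906.

0.43906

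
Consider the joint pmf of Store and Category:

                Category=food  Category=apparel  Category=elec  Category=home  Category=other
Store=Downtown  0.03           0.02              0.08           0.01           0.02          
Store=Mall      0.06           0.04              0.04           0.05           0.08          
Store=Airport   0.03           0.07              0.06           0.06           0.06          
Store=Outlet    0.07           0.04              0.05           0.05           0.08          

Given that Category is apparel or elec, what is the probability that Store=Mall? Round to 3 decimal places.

0.200

P(Category=apparel) = 0.02 + 0.04 + 0.07 + 0.04 = 0.17.
P(Category=elec) = 0.08 + 0.04 + 0.06 + 0.05 = 0.23.
P(Category ∈ {apparel, elec}) = 0.17 + 0.23 = 0.40; P(Store=Mall, Category ∈ {apparel, elec}) = 0.04 + 0.04 = 0.08.
P(Store=Mall | Category ∈ {apparel, elec}) = 0.08/0.40 = 0.200.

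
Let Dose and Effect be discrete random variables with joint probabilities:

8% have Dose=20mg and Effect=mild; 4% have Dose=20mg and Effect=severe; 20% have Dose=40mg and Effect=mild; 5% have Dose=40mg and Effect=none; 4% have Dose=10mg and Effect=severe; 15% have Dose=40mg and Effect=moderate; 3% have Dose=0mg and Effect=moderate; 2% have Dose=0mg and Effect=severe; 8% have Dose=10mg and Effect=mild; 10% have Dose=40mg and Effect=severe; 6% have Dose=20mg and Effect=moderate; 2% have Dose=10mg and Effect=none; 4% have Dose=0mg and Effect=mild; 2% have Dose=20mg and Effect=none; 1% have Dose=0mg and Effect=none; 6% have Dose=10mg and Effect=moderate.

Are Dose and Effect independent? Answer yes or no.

yes

Every cell satisfies P(Dose,Effect) = P(Dose)·P(Effect). For instance P(Dose=20mg) = 0.20, P(Effect=mild) = 0.40, and 0.20×0.40 = 0.08 matches the joint entry. So Dose and Effect are independent.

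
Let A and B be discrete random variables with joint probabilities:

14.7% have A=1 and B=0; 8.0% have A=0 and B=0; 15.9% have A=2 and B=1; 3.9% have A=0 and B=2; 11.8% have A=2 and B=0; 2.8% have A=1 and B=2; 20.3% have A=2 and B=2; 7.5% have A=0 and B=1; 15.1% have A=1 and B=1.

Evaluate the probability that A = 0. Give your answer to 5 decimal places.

P(A=0) = 0.080 + 0.075 + 0.039 = 0.194.

0.19400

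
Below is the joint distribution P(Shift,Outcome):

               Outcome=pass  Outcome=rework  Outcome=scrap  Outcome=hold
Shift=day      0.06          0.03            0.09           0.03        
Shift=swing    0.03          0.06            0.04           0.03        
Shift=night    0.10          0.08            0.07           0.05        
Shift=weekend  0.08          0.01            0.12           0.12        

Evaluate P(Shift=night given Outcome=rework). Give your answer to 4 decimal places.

P(Outcome=rework) = 0.03 + 0.06 + 0.08 + 0.01 = 0.18.
P(Shift=night | Outcome=rework) = 0.08/0.18 = 0.4444.

0.4444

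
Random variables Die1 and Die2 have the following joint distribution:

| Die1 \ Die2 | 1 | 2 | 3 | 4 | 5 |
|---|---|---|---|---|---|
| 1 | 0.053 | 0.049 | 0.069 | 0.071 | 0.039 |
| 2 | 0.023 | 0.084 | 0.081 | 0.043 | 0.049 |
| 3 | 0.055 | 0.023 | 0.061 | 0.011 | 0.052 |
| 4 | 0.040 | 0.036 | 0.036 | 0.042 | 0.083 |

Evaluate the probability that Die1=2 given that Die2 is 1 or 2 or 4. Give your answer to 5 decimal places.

0.28302

P(Die2=1) = 0.053 + 0.023 + 0.055 + 0.040 = 0.171.
P(Die2=2) = 0.049 + 0.084 + 0.023 + 0.036 = 0.192.
P(Die2=4) = 0.071 + 0.043 + 0.011 + 0.042 = 0.167.
P(Die2 ∈ {1, 2, 4}) = 0.171 + 0.192 + 0.167 = 0.530; P(Die1=2, Die2 ∈ {1, 2, 4}) = 0.023 + 0.084 + 0.043 = 0.150.
P(Die1=2 | Die2 ∈ {1, 2, 4}) = 0.150/0.530 = 0.28302.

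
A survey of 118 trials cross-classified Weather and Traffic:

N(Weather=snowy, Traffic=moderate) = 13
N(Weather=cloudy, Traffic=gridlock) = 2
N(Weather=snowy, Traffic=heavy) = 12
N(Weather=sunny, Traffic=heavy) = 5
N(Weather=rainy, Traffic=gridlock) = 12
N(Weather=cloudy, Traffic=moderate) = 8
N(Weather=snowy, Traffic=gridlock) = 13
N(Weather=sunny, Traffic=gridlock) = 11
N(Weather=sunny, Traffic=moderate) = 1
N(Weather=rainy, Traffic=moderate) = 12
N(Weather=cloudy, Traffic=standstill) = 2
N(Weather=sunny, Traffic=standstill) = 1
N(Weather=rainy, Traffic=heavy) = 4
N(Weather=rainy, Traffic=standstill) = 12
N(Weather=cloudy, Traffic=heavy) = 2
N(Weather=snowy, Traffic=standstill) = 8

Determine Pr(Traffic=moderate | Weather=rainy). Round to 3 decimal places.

0.300

Total with Weather=rainy: 12 + 4 + 12 + 12 = 40.
P(Traffic=moderate | Weather=rainy) = 12/40 = 0.300.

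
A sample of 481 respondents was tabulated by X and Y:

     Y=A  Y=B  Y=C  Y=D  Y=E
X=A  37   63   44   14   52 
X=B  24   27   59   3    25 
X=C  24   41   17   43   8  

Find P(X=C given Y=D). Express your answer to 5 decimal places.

0.71667

Total with Y=D: 14 + 3 + 43 = 60.
P(X=C | Y=D) = 43/60 = 0.71667.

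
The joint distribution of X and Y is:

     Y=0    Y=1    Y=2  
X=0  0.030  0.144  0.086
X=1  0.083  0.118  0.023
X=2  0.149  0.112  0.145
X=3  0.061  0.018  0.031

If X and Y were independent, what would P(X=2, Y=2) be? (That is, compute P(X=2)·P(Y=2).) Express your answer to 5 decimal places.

0.11571

P(X=2) = 0.149 + 0.112 + 0.145 = 0.406.
P(Y=2) = 0.086 + 0.023 + 0.145 + 0.031 = 0.285.
Product: 0.406 × 0.285 = 0.11571.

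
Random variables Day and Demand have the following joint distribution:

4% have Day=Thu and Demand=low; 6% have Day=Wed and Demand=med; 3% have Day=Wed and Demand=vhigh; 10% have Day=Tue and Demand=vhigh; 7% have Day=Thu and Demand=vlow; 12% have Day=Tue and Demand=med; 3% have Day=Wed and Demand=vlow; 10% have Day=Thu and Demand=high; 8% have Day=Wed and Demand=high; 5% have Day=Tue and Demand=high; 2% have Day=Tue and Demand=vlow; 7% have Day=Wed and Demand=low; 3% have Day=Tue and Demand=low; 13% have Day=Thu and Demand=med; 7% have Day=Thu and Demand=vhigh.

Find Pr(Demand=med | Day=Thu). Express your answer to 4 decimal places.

P(Day=Thu) = 0.07 + 0.04 + 0.13 + 0.10 + 0.07 = 0.41.
P(Demand=med | Day=Thu) = 0.13/0.41 = 0.3171.

0.3171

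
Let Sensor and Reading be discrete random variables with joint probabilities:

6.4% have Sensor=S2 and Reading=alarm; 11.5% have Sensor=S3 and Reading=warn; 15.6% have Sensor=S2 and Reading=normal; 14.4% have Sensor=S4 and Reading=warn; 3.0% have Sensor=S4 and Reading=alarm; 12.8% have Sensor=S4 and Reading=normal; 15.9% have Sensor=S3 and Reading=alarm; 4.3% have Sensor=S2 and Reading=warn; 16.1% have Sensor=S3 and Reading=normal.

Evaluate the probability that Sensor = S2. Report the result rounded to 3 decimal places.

P(Sensor=S2) = 0.156 + 0.043 + 0.064 = 0.263.

0.263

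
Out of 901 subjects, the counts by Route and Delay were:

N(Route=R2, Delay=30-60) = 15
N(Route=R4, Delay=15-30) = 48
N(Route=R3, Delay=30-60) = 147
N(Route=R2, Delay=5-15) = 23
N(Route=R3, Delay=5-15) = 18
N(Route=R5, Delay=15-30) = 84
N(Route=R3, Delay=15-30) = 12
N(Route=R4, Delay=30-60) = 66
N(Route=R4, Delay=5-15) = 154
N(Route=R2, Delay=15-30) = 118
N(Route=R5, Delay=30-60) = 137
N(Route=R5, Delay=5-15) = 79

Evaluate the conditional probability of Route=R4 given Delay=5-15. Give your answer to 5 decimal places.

Total with Delay=5-15: 23 + 18 + 154 + 79 = 274.
P(Route=R4 | Delay=5-15) = 154/274 = 0.56204.

0.56204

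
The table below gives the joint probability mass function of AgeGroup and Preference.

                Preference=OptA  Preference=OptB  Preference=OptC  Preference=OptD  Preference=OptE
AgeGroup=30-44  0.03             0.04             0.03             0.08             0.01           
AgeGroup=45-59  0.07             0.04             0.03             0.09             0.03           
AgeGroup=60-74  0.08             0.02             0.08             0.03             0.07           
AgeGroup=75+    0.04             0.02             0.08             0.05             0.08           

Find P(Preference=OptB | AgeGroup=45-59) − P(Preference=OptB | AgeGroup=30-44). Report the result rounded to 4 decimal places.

-0.0567

P(AgeGroup=45-59) = 0.07 + 0.04 + 0.03 + 0.09 + 0.03 = 0.26; P(Preference=OptB | AgeGroup=45-59) = 0.04/0.26 = 0.15385.
P(AgeGroup=30-44) = 0.03 + 0.04 + 0.03 + 0.08 + 0.01 = 0.19; P(Preference=OptB | AgeGroup=30-44) = 0.04/0.19 = 0.21053.
Difference = -0.0567.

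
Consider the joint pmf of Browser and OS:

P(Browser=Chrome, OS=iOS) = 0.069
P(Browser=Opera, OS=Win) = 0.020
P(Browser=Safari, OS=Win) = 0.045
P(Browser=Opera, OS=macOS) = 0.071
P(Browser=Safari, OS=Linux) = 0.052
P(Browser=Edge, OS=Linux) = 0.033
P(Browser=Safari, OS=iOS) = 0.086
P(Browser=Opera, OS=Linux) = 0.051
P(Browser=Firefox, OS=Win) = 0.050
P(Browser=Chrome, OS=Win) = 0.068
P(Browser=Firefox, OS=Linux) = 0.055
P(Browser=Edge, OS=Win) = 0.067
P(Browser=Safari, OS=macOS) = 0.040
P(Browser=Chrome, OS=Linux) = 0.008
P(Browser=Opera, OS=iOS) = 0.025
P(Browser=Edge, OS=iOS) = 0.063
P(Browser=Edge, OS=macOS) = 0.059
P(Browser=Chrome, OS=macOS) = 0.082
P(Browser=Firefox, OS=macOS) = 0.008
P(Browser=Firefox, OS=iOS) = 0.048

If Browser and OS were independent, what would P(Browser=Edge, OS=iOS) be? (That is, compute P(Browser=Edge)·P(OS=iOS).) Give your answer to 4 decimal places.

P(Browser=Edge) = 0.067 + 0.059 + 0.033 + 0.063 = 0.222.
P(OS=iOS) = 0.069 + 0.048 + 0.086 + 0.063 + 0.025 = 0.291.
Product: 0.222 × 0.291 = 0.0646.

0.0646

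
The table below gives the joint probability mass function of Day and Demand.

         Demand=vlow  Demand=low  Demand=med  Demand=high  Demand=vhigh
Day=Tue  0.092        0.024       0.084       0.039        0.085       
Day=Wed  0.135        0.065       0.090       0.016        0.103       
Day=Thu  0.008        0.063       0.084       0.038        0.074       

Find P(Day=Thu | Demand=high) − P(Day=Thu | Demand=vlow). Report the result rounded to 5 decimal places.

0.37456

P(Demand=high) = 0.039 + 0.016 + 0.038 = 0.093; P(Day=Thu | Demand=high) = 0.038/0.093 = 0.408602.
P(Demand=vlow) = 0.092 + 0.135 + 0.008 = 0.235; P(Day=Thu | Demand=vlow) = 0.008/0.235 = 0.034043.
Difference = 0.37456.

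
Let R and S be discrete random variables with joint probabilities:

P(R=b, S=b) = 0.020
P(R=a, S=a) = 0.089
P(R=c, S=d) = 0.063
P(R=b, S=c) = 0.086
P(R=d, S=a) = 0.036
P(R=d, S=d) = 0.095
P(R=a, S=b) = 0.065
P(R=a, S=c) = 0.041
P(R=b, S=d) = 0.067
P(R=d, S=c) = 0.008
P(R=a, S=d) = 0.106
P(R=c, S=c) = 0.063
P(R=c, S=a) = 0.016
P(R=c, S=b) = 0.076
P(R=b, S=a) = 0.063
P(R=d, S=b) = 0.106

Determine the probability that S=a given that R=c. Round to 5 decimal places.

0.07339

P(R=c) = 0.016 + 0.076 + 0.063 + 0.063 = 0.218.
P(S=a | R=c) = 0.016/0.218 = 0.07339.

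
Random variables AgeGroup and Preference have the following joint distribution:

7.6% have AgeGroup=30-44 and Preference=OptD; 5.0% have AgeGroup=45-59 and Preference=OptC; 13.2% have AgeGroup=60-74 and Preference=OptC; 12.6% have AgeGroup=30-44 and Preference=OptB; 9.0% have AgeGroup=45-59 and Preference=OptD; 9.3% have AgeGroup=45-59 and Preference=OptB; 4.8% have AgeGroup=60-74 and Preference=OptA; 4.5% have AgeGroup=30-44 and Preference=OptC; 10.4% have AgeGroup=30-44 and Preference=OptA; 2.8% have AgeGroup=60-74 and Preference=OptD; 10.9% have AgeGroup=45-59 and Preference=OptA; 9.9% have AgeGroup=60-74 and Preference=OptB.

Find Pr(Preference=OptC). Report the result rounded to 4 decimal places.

P(Preference=OptC) = 0.045 + 0.050 + 0.132 = 0.227.

0.2270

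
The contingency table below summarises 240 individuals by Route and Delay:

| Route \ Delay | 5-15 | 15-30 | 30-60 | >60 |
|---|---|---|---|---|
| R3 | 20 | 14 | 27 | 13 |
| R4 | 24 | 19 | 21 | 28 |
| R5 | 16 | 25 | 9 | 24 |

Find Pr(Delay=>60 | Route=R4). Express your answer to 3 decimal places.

0.304

Total with Route=R4: 24 + 19 + 21 + 28 = 92.
P(Delay=>60 | Route=R4) = 28/92 = 0.304.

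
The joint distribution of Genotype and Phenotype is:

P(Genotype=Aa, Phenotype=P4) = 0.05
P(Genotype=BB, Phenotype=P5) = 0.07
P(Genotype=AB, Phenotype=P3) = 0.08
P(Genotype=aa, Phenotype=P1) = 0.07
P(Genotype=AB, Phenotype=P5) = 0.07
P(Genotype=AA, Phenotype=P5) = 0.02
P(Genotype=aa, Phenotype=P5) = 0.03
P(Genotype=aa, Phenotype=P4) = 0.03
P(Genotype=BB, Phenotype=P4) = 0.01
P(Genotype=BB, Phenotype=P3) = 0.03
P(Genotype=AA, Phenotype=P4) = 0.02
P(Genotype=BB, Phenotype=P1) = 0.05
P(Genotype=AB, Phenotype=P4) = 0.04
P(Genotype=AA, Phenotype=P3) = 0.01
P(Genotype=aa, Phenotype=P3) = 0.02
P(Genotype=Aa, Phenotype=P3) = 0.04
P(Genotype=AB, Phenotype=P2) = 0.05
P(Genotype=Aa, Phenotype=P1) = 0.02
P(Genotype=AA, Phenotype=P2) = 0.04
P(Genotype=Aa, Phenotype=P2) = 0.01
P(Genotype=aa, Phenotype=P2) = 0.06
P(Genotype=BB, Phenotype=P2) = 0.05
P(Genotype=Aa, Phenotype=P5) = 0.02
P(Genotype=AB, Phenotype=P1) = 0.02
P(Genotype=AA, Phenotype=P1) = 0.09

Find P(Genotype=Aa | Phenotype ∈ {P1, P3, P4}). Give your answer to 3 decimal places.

0.190

P(Phenotype=P1) = 0.09 + 0.02 + 0.07 + 0.02 + 0.05 = 0.25.
P(Phenotype=P3) = 0.01 + 0.04 + 0.02 + 0.08 + 0.03 = 0.18.
P(Phenotype=P4) = 0.02 + 0.05 + 0.03 + 0.04 + 0.01 = 0.15.
P(Phenotype ∈ {P1, P3, P4}) = 0.25 + 0.18 + 0.15 = 0.58; P(Genotype=Aa, Phenotype ∈ {P1, P3, P4}) = 0.02 + 0.04 + 0.05 = 0.11.
P(Genotype=Aa | Phenotype ∈ {P1, P3, P4}) = 0.11/0.58 = 0.190.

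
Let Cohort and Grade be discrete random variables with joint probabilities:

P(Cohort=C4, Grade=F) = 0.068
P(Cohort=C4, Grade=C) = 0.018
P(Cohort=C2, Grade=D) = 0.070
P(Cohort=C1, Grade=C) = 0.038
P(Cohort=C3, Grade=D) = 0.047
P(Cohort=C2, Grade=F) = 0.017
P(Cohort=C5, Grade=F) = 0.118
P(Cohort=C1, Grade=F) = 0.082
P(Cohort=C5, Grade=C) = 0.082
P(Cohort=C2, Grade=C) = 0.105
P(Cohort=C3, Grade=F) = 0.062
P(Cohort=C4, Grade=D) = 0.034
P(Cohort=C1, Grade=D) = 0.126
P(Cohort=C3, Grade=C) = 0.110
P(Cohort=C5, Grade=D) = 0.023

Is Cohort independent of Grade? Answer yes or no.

P(Cohort=C1) = 0.246 and P(Grade=D) = 0.300, so their product is 0.07380, but P(Cohort=C1, Grade=D) = 0.126. Since these differ, Cohort and Grade are not independent.

no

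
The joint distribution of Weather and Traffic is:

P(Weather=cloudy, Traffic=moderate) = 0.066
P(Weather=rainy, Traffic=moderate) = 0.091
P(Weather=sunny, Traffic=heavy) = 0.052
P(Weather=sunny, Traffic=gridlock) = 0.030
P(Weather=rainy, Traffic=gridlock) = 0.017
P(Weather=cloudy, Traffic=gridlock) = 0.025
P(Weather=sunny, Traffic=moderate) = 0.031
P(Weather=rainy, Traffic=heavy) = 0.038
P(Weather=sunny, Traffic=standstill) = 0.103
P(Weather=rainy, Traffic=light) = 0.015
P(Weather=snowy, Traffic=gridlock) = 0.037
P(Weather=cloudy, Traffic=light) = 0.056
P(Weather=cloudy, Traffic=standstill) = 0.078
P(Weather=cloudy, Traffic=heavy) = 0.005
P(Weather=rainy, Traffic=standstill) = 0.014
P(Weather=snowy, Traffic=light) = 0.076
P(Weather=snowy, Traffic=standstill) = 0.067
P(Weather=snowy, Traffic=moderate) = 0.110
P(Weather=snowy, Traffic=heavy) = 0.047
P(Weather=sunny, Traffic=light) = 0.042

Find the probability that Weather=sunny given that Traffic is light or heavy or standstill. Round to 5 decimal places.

P(Traffic=light) = 0.042 + 0.056 + 0.015 + 0.076 = 0.189.
P(Traffic=heavy) = 0.052 + 0.005 + 0.038 + 0.047 = 0.142.
P(Traffic=standstill) = 0.103 + 0.078 + 0.014 + 0.067 = 0.262.
P(Traffic ∈ {light, heavy, standstill}) = 0.189 + 0.142 + 0.262 = 0.593; P(Weather=sunny, Traffic ∈ {light, heavy, standstill}) = 0.042 + 0.052 + 0.103 = 0.197.
P(Weather=sunny | Traffic ∈ {light, heavy, standstill}) = 0.197/0.593 = 0.33221.

0.33221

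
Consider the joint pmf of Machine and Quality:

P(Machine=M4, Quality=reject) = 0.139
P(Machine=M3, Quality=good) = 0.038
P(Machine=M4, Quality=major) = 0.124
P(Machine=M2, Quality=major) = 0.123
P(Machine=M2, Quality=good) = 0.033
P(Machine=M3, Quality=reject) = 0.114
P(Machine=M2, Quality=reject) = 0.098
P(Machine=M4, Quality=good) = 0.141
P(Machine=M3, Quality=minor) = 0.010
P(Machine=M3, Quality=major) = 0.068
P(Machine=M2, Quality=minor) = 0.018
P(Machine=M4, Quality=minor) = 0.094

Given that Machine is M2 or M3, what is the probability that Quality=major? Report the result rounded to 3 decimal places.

P(Machine=M2) = 0.033 + 0.018 + 0.123 + 0.098 = 0.272.
P(Machine=M3) = 0.038 + 0.010 + 0.068 + 0.114 = 0.230.
P(Machine ∈ {M2, M3}) = 0.272 + 0.230 = 0.502; P(Quality=major, Machine ∈ {M2, M3}) = 0.123 + 0.068 = 0.191.
P(Quality=major | Machine ∈ {M2, M3}) = 0.191/0.502 = 0.380.

0.380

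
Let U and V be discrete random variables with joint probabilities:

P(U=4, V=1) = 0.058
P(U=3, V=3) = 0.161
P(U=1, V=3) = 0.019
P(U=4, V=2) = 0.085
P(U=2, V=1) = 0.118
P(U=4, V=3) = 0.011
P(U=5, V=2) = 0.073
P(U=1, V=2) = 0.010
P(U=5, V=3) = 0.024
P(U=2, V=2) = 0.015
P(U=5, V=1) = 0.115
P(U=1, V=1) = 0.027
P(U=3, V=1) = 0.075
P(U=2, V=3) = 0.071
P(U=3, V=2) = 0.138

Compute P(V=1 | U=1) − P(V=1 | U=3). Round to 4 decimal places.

P(U=1) = 0.027 + 0.010 + 0.019 = 0.056; P(V=1 | U=1) = 0.027/0.056 = 0.48214.
P(U=3) = 0.075 + 0.138 + 0.161 = 0.374; P(V=1 | U=3) = 0.075/0.374 = 0.20053.
Difference = 0.2816.

0.2816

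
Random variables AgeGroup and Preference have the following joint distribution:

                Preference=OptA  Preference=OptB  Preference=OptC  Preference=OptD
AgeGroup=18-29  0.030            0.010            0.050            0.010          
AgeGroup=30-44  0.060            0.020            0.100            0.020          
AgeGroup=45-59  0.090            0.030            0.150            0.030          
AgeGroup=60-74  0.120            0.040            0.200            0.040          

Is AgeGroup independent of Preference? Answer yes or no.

Every cell satisfies P(AgeGroup,Preference) = P(AgeGroup)·P(Preference). For instance P(AgeGroup=18-29) = 0.100, P(Preference=OptD) = 0.100, and 0.100×0.100 = 0.010 matches the joint entry. So AgeGroup and Preference are independent.

yes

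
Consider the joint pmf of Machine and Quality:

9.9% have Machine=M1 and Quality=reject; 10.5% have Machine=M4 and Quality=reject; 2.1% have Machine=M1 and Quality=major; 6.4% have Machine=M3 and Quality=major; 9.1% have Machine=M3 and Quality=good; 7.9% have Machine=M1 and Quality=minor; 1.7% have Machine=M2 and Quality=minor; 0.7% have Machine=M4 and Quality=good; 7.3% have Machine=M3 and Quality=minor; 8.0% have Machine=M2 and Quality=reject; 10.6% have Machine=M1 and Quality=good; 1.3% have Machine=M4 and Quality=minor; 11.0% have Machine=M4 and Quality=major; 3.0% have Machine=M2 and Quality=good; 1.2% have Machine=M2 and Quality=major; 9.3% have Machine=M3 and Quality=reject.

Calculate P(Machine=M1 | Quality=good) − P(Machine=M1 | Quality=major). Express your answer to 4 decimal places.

P(Quality=good) = 0.106 + 0.030 + 0.091 + 0.007 = 0.234; P(Machine=M1 | Quality=good) = 0.106/0.234 = 0.45299.
P(Quality=major) = 0.021 + 0.012 + 0.064 + 0.110 = 0.207; P(Machine=M1 | Quality=major) = 0.021/0.207 = 0.10145.
Difference = 0.3515.

0.3515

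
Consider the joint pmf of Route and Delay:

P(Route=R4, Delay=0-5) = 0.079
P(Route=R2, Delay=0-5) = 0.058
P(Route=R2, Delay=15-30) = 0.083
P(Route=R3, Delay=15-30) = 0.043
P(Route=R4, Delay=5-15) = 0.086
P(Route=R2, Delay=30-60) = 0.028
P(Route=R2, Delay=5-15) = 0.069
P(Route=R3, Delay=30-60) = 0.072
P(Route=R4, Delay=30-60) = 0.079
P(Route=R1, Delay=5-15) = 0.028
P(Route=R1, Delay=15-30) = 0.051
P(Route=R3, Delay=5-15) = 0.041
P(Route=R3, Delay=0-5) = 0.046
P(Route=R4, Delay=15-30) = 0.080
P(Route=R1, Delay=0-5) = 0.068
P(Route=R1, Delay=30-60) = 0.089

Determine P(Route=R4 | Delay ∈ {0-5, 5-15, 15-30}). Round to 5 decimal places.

0.33470

P(Delay=0-5) = 0.068 + 0.058 + 0.046 + 0.079 = 0.251.
P(Delay=5-15) = 0.028 + 0.069 + 0.041 + 0.086 = 0.224.
P(Delay=15-30) = 0.051 + 0.083 + 0.043 + 0.080 = 0.257.
P(Delay ∈ {0-5, 5-15, 15-30}) = 0.251 + 0.224 + 0.257 = 0.732; P(Route=R4, Delay ∈ {0-5, 5-15, 15-30}) = 0.079 + 0.086 + 0.080 = 0.245.
P(Route=R4 | Delay ∈ {0-5, 5-15, 15-30}) = 0.245/0.732 = 0.33470.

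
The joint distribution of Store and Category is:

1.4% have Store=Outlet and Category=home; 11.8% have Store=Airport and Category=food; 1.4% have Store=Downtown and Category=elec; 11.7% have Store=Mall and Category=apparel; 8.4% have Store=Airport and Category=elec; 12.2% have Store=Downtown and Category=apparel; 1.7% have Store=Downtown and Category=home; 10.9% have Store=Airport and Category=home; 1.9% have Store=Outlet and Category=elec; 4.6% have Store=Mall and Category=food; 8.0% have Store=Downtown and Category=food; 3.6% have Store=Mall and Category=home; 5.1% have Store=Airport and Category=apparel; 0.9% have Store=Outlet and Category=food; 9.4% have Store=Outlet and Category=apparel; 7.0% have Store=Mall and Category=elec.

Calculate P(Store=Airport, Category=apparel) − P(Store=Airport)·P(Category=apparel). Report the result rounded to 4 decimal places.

P(Store=Airport) = 0.118 + 0.051 + 0.084 + 0.109 = 0.362.
P(Category=apparel) = 0.122 + 0.117 + 0.051 + 0.094 = 0.384.
P(Store=Airport, Category=apparel) − P(Store=Airport)P(Category=apparel) = 0.051 − 0.362×0.384 = -0.0880.

-0.0880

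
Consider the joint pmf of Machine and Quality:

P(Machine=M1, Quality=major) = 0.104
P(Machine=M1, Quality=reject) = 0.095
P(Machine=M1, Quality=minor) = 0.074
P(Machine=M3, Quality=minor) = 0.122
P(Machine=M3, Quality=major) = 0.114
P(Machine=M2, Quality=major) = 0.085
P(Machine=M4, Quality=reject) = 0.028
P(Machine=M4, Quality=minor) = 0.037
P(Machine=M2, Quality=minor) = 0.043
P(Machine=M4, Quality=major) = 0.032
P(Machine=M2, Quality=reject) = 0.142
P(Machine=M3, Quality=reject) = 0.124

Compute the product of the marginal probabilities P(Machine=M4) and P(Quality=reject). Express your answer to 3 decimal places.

0.038

P(Machine=M4) = 0.037 + 0.032 + 0.028 = 0.097.
P(Quality=reject) = 0.095 + 0.142 + 0.124 + 0.028 = 0.389.
Product: 0.097 × 0.389 = 0.038.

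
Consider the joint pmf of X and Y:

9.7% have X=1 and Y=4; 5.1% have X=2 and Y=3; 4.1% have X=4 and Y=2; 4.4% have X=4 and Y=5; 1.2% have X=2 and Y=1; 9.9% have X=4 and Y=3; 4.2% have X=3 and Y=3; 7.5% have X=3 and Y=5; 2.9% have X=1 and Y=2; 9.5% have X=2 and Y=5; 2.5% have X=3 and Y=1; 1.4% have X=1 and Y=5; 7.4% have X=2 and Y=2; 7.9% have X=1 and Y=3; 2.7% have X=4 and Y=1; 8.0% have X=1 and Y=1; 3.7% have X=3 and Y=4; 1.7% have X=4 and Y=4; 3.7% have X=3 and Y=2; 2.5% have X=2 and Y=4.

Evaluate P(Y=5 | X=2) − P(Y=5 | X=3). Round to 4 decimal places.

P(X=2) = 0.012 + 0.074 + 0.051 + 0.025 + 0.095 = 0.257; P(Y=5 | X=2) = 0.095/0.257 = 0.36965.
P(X=3) = 0.025 + 0.037 + 0.042 + 0.037 + 0.075 = 0.216; P(Y=5 | X=3) = 0.075/0.216 = 0.34722.
Difference = 0.0224.

0.0224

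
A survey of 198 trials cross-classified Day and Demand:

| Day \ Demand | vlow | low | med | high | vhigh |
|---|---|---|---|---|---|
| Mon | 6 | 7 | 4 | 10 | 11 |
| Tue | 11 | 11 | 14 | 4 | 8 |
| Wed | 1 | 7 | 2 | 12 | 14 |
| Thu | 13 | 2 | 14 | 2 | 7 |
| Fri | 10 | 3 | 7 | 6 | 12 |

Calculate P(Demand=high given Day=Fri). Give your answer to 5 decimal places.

0.15789

Total with Day=Fri: 10 + 3 + 7 + 6 + 12 = 38.
P(Demand=high | Day=Fri) = 6/38 = 0.15789.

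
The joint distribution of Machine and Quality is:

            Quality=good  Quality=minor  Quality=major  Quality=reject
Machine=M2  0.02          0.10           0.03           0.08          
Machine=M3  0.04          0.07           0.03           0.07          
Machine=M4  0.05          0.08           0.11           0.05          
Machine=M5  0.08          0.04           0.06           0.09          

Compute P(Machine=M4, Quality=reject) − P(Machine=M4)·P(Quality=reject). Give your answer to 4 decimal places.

P(Machine=M4) = 0.05 + 0.08 + 0.11 + 0.05 = 0.29.
P(Quality=reject) = 0.08 + 0.07 + 0.05 + 0.09 = 0.29.
P(Machine=M4, Quality=reject) − P(Machine=M4)P(Quality=reject) = 0.05 − 0.29×0.29 = -0.0341.

-0.0341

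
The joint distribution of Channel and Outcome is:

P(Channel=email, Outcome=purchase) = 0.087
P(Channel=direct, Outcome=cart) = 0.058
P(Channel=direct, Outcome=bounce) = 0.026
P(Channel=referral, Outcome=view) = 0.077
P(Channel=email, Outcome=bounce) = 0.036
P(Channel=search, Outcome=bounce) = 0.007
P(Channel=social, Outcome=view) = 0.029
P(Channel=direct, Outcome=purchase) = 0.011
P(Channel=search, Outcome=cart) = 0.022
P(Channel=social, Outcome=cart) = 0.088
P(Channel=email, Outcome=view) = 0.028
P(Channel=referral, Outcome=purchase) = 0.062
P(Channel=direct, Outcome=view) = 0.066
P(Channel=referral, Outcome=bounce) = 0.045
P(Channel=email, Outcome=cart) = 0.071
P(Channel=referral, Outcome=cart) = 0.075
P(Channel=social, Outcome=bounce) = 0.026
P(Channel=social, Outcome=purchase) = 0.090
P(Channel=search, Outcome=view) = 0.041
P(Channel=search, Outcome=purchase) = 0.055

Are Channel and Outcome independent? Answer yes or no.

no

P(Channel=direct) = 0.161 and P(Outcome=purchase) = 0.305, so their product is 0.04911, but P(Channel=direct, Outcome=purchase) = 0.011. Since these differ, Channel and Outcome are not independent.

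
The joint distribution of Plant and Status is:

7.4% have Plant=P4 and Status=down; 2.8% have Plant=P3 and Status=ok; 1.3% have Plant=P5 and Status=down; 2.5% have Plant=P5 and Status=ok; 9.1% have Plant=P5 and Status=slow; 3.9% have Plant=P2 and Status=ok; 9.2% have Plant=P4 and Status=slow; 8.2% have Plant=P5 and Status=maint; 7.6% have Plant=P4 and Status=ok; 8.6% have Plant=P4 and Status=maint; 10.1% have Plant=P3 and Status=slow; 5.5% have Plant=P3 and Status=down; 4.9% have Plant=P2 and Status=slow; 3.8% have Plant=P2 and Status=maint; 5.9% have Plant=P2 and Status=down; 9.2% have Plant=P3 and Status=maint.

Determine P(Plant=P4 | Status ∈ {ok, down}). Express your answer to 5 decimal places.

P(Status=ok) = 0.039 + 0.028 + 0.076 + 0.025 = 0.168.
P(Status=down) = 0.059 + 0.055 + 0.074 + 0.013 = 0.201.
P(Status ∈ {ok, down}) = 0.168 + 0.201 = 0.369; P(Plant=P4, Status ∈ {ok, down}) = 0.076 + 0.074 = 0.150.
P(Plant=P4 | Status ∈ {ok, down}) = 0.150/0.369 = 0.40650.

0.40650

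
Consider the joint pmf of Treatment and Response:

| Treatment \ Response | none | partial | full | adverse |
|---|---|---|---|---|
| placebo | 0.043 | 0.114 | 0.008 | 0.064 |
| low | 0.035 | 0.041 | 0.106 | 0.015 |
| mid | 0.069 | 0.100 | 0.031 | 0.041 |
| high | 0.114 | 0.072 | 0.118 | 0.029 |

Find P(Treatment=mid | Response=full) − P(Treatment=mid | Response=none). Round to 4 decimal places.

P(Response=full) = 0.008 + 0.106 + 0.031 + 0.118 = 0.263; P(Treatment=mid | Response=full) = 0.031/0.263 = 0.11787.
P(Response=none) = 0.043 + 0.035 + 0.069 + 0.114 = 0.261; P(Treatment=mid | Response=none) = 0.069/0.261 = 0.26437.
Difference = -0.1465.

-0.1465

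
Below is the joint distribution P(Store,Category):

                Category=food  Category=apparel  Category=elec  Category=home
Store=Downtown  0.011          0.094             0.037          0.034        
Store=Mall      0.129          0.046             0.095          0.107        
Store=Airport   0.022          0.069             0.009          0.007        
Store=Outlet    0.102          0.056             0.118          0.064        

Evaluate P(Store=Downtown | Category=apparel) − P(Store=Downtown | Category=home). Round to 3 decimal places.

0.194

P(Category=apparel) = 0.094 + 0.046 + 0.069 + 0.056 = 0.265; P(Store=Downtown | Category=apparel) = 0.094/0.265 = 0.3547.
P(Category=home) = 0.034 + 0.107 + 0.007 + 0.064 = 0.212; P(Store=Downtown | Category=home) = 0.034/0.212 = 0.1604.
Difference = 0.194.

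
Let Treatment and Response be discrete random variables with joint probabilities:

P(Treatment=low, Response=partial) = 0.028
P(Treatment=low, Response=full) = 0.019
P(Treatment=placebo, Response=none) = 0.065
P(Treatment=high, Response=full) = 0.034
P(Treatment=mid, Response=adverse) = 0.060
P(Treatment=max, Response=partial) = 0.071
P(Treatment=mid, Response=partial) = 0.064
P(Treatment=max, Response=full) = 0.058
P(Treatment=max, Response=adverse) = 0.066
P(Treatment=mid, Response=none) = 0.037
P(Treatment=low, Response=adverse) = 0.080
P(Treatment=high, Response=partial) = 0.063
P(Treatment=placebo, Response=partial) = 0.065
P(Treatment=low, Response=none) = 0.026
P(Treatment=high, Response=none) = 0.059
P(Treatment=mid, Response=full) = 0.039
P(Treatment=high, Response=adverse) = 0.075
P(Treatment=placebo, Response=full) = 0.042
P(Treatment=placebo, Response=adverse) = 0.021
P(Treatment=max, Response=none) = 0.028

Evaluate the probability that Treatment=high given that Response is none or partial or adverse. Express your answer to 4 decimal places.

P(Response=none) = 0.065 + 0.026 + 0.037 + 0.059 + 0.028 = 0.215.
P(Response=partial) = 0.065 + 0.028 + 0.064 + 0.063 + 0.071 = 0.291.
P(Response=adverse) = 0.021 + 0.080 + 0.060 + 0.075 + 0.066 = 0.302.
P(Response ∈ {none, partial, adverse}) = 0.215 + 0.291 + 0.302 = 0.808; P(Treatment=high, Response ∈ {none, partial, adverse}) = 0.059 + 0.063 + 0.075 = 0.197.
P(Treatment=high | Response ∈ {none, partial, adverse}) = 0.197/0.808 = 0.2438.

0.2438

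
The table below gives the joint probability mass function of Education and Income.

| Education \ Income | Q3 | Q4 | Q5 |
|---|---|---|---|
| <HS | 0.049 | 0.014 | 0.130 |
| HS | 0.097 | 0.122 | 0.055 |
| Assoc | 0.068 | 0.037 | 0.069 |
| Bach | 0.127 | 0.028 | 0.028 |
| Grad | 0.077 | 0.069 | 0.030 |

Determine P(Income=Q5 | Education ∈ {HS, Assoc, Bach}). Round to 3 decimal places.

0.241

P(Education=HS) = 0.097 + 0.122 + 0.055 = 0.274.
P(Education=Assoc) = 0.068 + 0.037 + 0.069 = 0.174.
P(Education=Bach) = 0.127 + 0.028 + 0.028 = 0.183.
P(Education ∈ {HS, Assoc, Bach}) = 0.274 + 0.174 + 0.183 = 0.631; P(Income=Q5, Education ∈ {HS, Assoc, Bach}) = 0.055 + 0.069 + 0.028 = 0.152.
P(Income=Q5 | Education ∈ {HS, Assoc, Bach}) = 0.152/0.631 = 0.241.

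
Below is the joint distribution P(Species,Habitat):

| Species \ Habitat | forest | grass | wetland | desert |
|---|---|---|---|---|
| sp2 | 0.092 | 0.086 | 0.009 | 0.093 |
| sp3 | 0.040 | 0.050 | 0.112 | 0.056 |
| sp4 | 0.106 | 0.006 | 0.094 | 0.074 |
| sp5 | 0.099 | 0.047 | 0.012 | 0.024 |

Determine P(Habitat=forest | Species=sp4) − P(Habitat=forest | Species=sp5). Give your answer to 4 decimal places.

P(Species=sp4) = 0.106 + 0.006 + 0.094 + 0.074 = 0.280; P(Habitat=forest | Species=sp4) = 0.106/0.280 = 0.37857.
P(Species=sp5) = 0.099 + 0.047 + 0.012 + 0.024 = 0.182; P(Habitat=forest | Species=sp5) = 0.099/0.182 = 0.54396.
Difference = -0.1654.

-0.1654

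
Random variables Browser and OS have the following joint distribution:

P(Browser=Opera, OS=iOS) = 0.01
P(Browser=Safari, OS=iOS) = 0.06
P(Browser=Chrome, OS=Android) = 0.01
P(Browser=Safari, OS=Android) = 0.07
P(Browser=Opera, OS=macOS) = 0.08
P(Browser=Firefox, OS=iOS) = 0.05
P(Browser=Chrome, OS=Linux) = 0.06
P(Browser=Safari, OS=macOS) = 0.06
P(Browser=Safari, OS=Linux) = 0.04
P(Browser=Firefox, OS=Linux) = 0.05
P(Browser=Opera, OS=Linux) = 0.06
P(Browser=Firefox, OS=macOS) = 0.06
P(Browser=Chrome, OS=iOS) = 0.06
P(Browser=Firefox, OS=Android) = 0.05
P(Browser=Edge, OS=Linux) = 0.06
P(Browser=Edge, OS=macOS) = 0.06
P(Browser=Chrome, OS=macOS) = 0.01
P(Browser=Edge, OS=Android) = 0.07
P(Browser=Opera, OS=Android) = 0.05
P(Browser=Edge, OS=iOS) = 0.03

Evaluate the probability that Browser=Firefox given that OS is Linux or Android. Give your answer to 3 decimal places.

P(OS=Linux) = 0.06 + 0.05 + 0.04 + 0.06 + 0.06 = 0.27.
P(OS=Android) = 0.01 + 0.05 + 0.07 + 0.07 + 0.05 = 0.25.
P(OS ∈ {Linux, Android}) = 0.27 + 0.25 = 0.52; P(Browser=Firefox, OS ∈ {Linux, Android}) = 0.05 + 0.05 = 0.10.
P(Browser=Firefox | OS ∈ {Linux, Android}) = 0.10/0.52 = 0.192.

0.192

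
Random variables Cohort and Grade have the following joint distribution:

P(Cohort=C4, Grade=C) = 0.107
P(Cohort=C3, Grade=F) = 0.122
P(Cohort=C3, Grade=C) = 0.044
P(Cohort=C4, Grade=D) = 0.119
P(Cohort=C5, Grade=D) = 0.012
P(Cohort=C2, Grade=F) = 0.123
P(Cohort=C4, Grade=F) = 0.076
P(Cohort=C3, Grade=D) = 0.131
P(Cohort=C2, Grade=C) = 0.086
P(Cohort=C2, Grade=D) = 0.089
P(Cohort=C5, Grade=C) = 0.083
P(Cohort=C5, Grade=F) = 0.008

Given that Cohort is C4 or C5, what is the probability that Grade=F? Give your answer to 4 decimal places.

0.2074

P(Cohort=C4) = 0.107 + 0.119 + 0.076 = 0.302.
P(Cohort=C5) = 0.083 + 0.012 + 0.008 = 0.103.
P(Cohort ∈ {C4, C5}) = 0.302 + 0.103 = 0.405; P(Grade=F, Cohort ∈ {C4, C5}) = 0.076 + 0.008 = 0.084.
P(Grade=F | Cohort ∈ {C4, C5}) = 0.084/0.405 = 0.2074.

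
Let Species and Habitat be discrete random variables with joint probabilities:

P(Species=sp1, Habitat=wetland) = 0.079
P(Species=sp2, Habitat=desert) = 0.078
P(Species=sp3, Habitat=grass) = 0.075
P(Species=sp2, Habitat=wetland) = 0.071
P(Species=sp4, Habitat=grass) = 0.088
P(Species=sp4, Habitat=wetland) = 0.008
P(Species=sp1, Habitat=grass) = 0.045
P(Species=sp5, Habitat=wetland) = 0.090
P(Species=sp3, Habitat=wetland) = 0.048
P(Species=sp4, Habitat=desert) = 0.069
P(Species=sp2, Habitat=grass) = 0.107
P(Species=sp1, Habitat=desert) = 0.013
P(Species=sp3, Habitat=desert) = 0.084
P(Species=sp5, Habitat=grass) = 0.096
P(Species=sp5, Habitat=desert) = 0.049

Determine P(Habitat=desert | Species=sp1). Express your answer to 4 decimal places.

0.0949

P(Species=sp1) = 0.045 + 0.079 + 0.013 = 0.137.
P(Habitat=desert | Species=sp1) = 0.013/0.137 = 0.0949.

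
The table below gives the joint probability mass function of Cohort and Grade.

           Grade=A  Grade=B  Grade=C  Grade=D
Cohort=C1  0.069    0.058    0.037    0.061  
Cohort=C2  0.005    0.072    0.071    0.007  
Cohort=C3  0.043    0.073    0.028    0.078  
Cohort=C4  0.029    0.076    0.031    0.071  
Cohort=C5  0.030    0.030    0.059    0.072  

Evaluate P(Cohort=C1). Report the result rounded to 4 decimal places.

0.2250

P(Cohort=C1) = 0.069 + 0.058 + 0.037 + 0.061 = 0.225.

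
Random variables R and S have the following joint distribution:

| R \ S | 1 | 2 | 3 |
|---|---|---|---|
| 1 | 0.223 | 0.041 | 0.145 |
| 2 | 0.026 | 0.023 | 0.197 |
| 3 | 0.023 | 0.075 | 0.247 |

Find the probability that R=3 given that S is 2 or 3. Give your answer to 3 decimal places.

0.442

P(S=2) = 0.041 + 0.023 + 0.075 = 0.139.
P(S=3) = 0.145 + 0.197 + 0.247 = 0.589.
P(S ∈ {2, 3}) = 0.139 + 0.589 = 0.728; P(R=3, S ∈ {2, 3}) = 0.075 + 0.247 = 0.322.
P(R=3 | S ∈ {2, 3}) = 0.322/0.728 = 0.442.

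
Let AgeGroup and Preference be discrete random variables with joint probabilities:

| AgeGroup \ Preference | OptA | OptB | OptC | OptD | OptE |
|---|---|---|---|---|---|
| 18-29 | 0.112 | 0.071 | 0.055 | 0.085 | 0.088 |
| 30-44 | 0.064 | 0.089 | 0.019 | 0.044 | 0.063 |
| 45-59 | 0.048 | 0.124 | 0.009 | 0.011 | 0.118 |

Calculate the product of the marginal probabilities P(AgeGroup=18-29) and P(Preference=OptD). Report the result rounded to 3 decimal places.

P(AgeGroup=18-29) = 0.112 + 0.071 + 0.055 + 0.085 + 0.088 = 0.411.
P(Preference=OptD) = 0.085 + 0.044 + 0.011 = 0.140.
Product: 0.411 × 0.140 = 0.058.

0.058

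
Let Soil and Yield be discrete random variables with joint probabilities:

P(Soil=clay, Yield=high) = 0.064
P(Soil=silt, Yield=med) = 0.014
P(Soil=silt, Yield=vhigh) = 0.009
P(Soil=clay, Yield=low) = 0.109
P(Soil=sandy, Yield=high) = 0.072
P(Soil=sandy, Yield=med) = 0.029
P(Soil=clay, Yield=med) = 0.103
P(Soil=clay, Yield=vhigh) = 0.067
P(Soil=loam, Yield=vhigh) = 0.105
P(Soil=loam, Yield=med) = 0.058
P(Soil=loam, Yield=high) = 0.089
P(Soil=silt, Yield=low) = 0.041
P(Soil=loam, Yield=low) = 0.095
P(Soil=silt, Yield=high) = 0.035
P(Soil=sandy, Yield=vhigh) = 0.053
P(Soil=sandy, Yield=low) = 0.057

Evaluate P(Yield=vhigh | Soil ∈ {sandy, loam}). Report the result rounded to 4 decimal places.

0.2832

P(Soil=sandy) = 0.057 + 0.029 + 0.072 + 0.053 = 0.211.
P(Soil=loam) = 0.095 + 0.058 + 0.089 + 0.105 = 0.347.
P(Soil ∈ {sandy, loam}) = 0.211 + 0.347 = 0.558; P(Yield=vhigh, Soil ∈ {sandy, loam}) = 0.053 + 0.105 = 0.158.
P(Yield=vhigh | Soil ∈ {sandy, loam}) = 0.158/0.558 = 0.2832.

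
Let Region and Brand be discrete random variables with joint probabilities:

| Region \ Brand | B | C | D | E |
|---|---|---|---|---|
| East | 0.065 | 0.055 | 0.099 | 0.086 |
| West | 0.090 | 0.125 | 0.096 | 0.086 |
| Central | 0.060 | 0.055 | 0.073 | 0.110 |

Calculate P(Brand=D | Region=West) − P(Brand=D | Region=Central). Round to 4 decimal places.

P(Region=West) = 0.090 + 0.125 + 0.096 + 0.086 = 0.397; P(Brand=D | Region=West) = 0.096/0.397 = 0.24181.
P(Region=Central) = 0.060 + 0.055 + 0.073 + 0.110 = 0.298; P(Brand=D | Region=Central) = 0.073/0.298 = 0.24497.
Difference = -0.0032.

-0.0032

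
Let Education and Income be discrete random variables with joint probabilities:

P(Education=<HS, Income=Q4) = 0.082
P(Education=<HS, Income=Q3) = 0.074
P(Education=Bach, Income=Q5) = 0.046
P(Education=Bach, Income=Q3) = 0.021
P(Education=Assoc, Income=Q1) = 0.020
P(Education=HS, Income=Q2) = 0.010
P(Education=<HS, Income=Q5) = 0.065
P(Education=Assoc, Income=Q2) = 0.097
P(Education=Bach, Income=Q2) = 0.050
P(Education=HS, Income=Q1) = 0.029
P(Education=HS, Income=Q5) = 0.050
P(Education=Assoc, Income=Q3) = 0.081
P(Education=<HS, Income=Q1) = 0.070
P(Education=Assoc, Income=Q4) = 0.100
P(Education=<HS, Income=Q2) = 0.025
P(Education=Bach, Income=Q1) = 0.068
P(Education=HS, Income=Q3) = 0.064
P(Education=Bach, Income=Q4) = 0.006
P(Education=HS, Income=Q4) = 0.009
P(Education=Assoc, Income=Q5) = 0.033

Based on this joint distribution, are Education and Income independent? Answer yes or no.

no

P(Education=Assoc) = 0.331 and P(Income=Q1) = 0.187, so their product is 0.06190, but P(Education=Assoc, Income=Q1) = 0.020. Since these differ, Education and Income are not independent.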